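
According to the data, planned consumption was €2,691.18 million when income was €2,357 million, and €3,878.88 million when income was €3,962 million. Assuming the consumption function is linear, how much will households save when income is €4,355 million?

MPC = (3878.88 − 2691.18)/(3962 − 2357) = 1187.7/1605 = 0.74
a = 2691.18 − 0.74(2357) = 2691.18 − 1744.18 = 947
C = 947 + 0.74(4355) = 4169.7
S = 4355 − 4169.7 = 185.3

S = 185.3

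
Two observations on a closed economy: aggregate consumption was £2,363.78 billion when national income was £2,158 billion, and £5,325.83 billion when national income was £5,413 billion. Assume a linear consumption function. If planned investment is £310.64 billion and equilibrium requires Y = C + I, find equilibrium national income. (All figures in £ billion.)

MPC = (5325.83 − 2363.78)/(5413 − 2158) = 2962.05/3255 = 0.91
a = 2363.78 − 0.91(2158) = 400
Equilibrium: Y = 400 + 0.91Y + 310.64
0.09Y = 710.64, so Y = 710.64/0.09 = 7896

Y = 7896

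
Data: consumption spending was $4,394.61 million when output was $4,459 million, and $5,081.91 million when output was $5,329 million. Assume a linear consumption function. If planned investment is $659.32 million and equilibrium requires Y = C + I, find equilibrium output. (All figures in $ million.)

Y = 7292

MPC = (5081.91 − 4394.61)/(5329 − 4459) = 687.3/870 = 0.79
a = 4394.61 − 0.79(4459) = 872
Equilibrium: Y = 872 + 0.79Y + 659.32
0.21Y = 1531.32, so Y = 1531.32/0.21 = 7292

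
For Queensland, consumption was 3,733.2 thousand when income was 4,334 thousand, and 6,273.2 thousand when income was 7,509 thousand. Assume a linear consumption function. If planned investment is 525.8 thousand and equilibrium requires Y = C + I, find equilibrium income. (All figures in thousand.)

MPC = (6273.2 − 3733.2)/(7509 − 4334) = 2540/3175 = 0.8
a = 3733.2 − 0.8(4334) = 266
Equilibrium: Y = 266 + 0.8Y + 525.8
0.2Y = 791.8, so Y = 791.8/0.2 = 3959

Y = 3959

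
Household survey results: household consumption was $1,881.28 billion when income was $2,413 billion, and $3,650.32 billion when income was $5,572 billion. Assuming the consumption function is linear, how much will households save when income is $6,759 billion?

MPC = (3650.32 − 1881.28)/(5572 − 2413) = 1769.04/3159 = 0.56
a = 1881.28 − 0.56(2413) = 1881.28 − 1351.28 = 530
C = 530 + 0.56(6759) = 4315.04
S = 6759 − 4315.04 = 2443.96

S = 2443.96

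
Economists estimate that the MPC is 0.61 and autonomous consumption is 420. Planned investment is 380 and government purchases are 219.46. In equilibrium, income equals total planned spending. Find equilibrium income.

Y = C + I + G = 420 + 0.61Y + 380 + 219.46
Y − 0.61Y = 1019.46
0.39Y = 1019.46, so Y = 1019.46/0.39 = 2614

Y = 2614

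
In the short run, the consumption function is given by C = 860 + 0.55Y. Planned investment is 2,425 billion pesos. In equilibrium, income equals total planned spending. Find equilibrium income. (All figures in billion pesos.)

Y = 7300

Y = C + I = 860 + 0.55Y + 2425
Y − 0.55Y = 3285
0.45Y = 3285, so Y = 3285/0.45 = 7300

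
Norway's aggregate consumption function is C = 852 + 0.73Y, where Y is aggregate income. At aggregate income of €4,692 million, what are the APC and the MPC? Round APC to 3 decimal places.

MPC = 0.73 (the slope of the consumption function)
C = 852 + 0.73(4692) = 4277.16, so APC = 4277.16/4692 = 0.912

APC = 0.912; MPC = 0.73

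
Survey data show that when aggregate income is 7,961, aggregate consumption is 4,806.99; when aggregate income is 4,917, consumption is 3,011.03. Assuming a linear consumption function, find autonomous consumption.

a = 110

MPC = ΔC/ΔY = (4806.99 − 3011.03)/(7961 − 4917) = 1795.96/3044 = 0.59
a = C − MPC·Y = 3011.03 − 0.59(4917) = 3011.03 − 2901.03 = 110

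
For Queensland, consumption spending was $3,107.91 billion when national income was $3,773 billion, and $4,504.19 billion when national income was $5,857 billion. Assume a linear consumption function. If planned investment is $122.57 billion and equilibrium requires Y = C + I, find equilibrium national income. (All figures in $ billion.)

Y = 2129

MPC = (4504.19 − 3107.91)/(5857 − 3773) = 1396.28/2084 = 0.67
a = 3107.91 − 0.67(3773) = 580
Equilibrium: Y = 580 + 0.67Y + 122.57
0.33Y = 702.57, so Y = 702.57/0.33 = 2129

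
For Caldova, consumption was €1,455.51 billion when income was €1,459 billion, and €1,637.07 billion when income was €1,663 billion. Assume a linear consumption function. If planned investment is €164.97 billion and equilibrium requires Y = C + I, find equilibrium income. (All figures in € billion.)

MPC = (1637.07 − 1455.51)/(1663 − 1459) = 181.56/204 = 0.89
a = 1455.51 − 0.89(1459) = 157
Equilibrium: Y = 157 + 0.89Y + 164.97
0.11Y = 321.97, so Y = 321.97/0.11 = 2927

Y = 2927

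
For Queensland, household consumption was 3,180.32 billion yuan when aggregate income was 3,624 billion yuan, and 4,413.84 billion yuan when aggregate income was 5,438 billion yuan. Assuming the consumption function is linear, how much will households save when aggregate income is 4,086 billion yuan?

S = 591.52

MPC = (4413.84 − 3180.32)/(5438 − 3624) = 1233.52/1814 = 0.68
a = 3180.32 − 0.68(3624) = 3180.32 − 2464.32 = 716
C = 716 + 0.68(4086) = 3494.48
S = 4086 − 3494.48 = 591.52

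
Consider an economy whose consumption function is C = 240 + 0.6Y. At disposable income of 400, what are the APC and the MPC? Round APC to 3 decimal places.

APC = 1.200; MPC = 0.6

MPC = 0.6 (the slope of the consumption function)
C = 240 + 0.6(400) = 480, so APC = 480/400 = 1.200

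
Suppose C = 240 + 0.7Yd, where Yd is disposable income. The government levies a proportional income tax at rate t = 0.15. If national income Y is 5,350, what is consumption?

Yd = (1 − 0.15)(5350) = 0.85(5350) = 4547.5
C = 240 + 0.7(4547.5) = 240 + 3183.25 = 3423.25

C = 3423.25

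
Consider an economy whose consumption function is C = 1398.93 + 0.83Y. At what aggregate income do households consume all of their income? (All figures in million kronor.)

At break-even, C = Y: 1398.93 + 0.83Y = Y
0.17Y = 1398.93, so Y = 1398.93/0.17 = 8229

Y = 8229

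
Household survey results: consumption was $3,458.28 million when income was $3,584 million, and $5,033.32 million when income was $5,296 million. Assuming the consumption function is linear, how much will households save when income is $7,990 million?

MPC = (5033.32 − 3458.28)/(5296 − 3584) = 1575.04/1712 = 0.92
a = 3458.28 − 0.92(3584) = 3458.28 − 3297.28 = 161
C = 161 + 0.92(7990) = 7511.8
S = 7990 − 7511.8 = 478.2

S = 478.2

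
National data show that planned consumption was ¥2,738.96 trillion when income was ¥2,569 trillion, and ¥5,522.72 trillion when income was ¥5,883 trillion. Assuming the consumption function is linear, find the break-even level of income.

MPC = (5522.72 − 2738.96)/(5883 − 2569) = 2783.76/3314 = 0.84
a = 2738.96 − 0.84(2569) = 2738.96 − 2157.96 = 581
Break-even: Y = a/(1−MPC) = 581/0.16 = 3631.25

Y = 3631.25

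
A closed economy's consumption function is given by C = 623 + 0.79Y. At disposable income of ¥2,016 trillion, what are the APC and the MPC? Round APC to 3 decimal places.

APC = 1.099; MPC = 0.79

MPC = 0.79 (the slope of the consumption function)
C = 623 + 0.79(2016) = 2215.64, so APC = 2215.64/2016 = 1.099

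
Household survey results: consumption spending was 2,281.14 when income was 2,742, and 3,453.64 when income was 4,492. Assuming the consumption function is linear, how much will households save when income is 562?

S = -258.54

MPC = (3453.64 − 2281.14)/(4492 − 2742) = 1172.5/1750 = 0.67
a = 2281.14 − 0.67(2742) = 2281.14 − 1837.14 = 444
C = 444 + 0.67(562) = 820.54
S = 562 − 820.54 = -258.54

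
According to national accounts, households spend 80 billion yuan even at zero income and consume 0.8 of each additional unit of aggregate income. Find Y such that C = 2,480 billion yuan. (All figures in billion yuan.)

Y = 3000

80 + 0.8Y = 2480
0.8Y = 2400, so Y = 2400/0.8 = 3000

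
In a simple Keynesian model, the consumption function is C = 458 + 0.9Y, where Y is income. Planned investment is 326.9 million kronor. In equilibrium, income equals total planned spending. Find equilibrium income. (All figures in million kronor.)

Y = 7849

Y = C + I = 458 + 0.9Y + 326.9
Y − 0.9Y = 784.9
0.1Y = 784.9, so Y = 784.9/0.1 = 7849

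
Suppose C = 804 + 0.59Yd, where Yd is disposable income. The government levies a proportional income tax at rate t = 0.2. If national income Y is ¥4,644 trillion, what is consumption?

C = 2995.968

Yd = (1 − 0.2)(4644) = 0.8(4644) = 3715.2
C = 804 + 0.59(3715.2) = 804 + 2191.968 = 2995.968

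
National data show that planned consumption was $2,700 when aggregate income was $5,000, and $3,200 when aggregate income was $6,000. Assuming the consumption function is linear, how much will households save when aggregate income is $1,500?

MPC = (3200 − 2700)/(6000 − 5000) = 500/1000 = 0.5
a = 2700 − 0.5(5000) = 2700 − 2500 = 200
C = 200 + 0.5(1500) = 950
S = 1500 − 950 = 550

S = 550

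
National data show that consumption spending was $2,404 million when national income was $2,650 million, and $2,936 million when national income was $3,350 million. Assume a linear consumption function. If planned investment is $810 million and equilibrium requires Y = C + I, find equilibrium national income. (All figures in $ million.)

Y = 5000

MPC = (2936 − 2404)/(3350 − 2650) = 532/700 = 0.76
a = 2404 − 0.76(2650) = 390
Equilibrium: Y = 390 + 0.76Y + 810
0.24Y = 1200, so Y = 1200/0.24 = 5000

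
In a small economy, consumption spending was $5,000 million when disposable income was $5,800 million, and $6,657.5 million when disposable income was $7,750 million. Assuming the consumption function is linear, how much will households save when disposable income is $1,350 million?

S = 132.5

MPC = (6657.5 − 5000)/(7750 − 5800) = 1657.5/1950 = 0.85
a = 5000 − 0.85(5800) = 5000 − 4930 = 70
C = 70 + 0.85(1350) = 1217.5
S = 1350 − 1217.5 = 132.5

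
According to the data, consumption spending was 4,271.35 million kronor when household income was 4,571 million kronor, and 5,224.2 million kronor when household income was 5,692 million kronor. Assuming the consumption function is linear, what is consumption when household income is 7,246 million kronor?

C = 6545.1

MPC = (5224.2 − 4271.35)/(5692 − 4571) = 952.85/1121 = 0.85
a = 4271.35 − 0.85(4571) = 4271.35 − 3885.35 = 386
C = 386 + 0.85(7246) = 386 + 6159.1 = 6545.1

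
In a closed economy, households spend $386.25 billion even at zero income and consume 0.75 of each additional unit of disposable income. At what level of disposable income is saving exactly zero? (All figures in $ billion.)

At break-even, C = Y: 386.25 + 0.75Y = Y
0.25Y = 386.25, so Y = 386.25/0.25 = 1545

Y = 1545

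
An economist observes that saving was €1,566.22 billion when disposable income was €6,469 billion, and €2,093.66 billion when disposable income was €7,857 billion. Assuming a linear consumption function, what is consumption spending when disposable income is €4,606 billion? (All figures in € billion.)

MPS = ΔS/ΔY = (2093.66 − 1566.22)/(7857 − 6469) = 527.44/1388 = 0.38
MPC = 1 − MPS = 0.62
Autonomous saving = 1566.22 − 0.38(6469) = -892, so a = 892
C = 892 + 0.62(4606) = 892 + 2855.72 = 3747.72

C = 3747.72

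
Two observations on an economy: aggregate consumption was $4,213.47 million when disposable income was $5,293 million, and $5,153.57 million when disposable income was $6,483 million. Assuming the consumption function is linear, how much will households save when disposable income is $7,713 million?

S = 1587.73

MPC = (5153.57 − 4213.47)/(6483 − 5293) = 940.1/1190 = 0.79
a = 4213.47 − 0.79(5293) = 4213.47 − 4181.47 = 32
C = 32 + 0.79(7713) = 6125.27
S = 7713 − 6125.27 = 1587.73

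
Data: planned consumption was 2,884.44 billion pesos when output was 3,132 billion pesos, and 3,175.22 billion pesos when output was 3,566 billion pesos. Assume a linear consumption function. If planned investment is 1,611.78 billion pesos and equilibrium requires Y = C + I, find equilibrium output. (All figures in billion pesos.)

MPC = (3175.22 − 2884.44)/(3566 − 3132) = 290.78/434 = 0.67
a = 2884.44 − 0.67(3132) = 786
Equilibrium: Y = 786 + 0.67Y + 1611.78
0.33Y = 2397.78, so Y = 2397.78/0.33 = 7266

Y = 7266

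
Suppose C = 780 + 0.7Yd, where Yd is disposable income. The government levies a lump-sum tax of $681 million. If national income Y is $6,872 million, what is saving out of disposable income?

S = 1077.3

Yd = Y − T = 6872 − 681 = 6191
C = 780 + 0.7(6191) = 780 + 4333.7 = 5113.7
S = Yd − C = 6191 − 5113.7 = 1077.3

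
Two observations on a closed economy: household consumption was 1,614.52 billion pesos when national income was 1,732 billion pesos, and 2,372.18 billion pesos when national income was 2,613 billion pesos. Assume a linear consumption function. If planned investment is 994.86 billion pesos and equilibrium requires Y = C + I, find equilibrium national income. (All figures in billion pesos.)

Y = 7999

MPC = (2372.18 − 1614.52)/(2613 − 1732) = 757.66/881 = 0.86
a = 1614.52 − 0.86(1732) = 125
Equilibrium: Y = 125 + 0.86Y + 994.86
0.14Y = 1119.86, so Y = 1119.86/0.14 = 7999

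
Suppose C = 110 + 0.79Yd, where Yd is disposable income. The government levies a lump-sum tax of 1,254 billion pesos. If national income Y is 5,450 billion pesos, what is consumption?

C = 3424.84

Yd = Y − T = 5450 − 1254 = 4196
C = 110 + 0.79(4196) = 110 + 3314.84 = 3424.84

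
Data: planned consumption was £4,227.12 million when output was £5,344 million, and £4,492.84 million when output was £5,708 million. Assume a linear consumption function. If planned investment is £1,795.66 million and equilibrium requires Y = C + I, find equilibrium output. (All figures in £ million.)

Y = 7858

MPC = (4492.84 − 4227.12)/(5708 − 5344) = 265.72/364 = 0.73
a = 4227.12 − 0.73(5344) = 326
Equilibrium: Y = 326 + 0.73Y + 1795.66
0.27Y = 2121.66, so Y = 2121.66/0.27 = 7858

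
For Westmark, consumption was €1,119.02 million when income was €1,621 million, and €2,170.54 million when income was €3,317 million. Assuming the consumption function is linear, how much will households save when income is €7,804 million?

MPC = (2170.54 − 1119.02)/(3317 − 1621) = 1051.52/1696 = 0.62
a = 1119.02 − 0.62(1621) = 1119.02 − 1005.02 = 114
C = 114 + 0.62(7804) = 4952.48
S = 7804 − 4952.48 = 2851.52

S = 2851.52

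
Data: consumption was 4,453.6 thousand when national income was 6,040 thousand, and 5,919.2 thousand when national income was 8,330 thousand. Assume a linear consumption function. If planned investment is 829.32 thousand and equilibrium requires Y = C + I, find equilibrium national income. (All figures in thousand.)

MPC = (5919.2 − 4453.6)/(8330 − 6040) = 1465.6/2290 = 0.64
a = 4453.6 − 0.64(6040) = 588
Equilibrium: Y = 588 + 0.64Y + 829.32
0.36Y = 1417.32, so Y = 1417.32/0.36 = 3937

Y = 3937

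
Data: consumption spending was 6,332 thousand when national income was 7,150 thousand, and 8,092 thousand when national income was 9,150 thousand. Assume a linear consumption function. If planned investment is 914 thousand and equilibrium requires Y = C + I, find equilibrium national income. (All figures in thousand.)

Y = 7950

MPC = (8092 − 6332)/(9150 − 7150) = 1760/2000 = 0.88
a = 6332 − 0.88(7150) = 40
Equilibrium: Y = 40 + 0.88Y + 914
0.12Y = 954, so Y = 954/0.12 = 7950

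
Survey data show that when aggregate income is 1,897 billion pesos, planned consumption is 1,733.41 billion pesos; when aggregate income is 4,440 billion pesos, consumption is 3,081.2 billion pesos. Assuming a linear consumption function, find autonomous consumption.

a = 728

MPC = ΔC/ΔY = (3081.2 − 1733.41)/(4440 − 1897) = 1347.79/2543 = 0.53
a = C − MPC·Y = 1733.41 − 0.53(1897) = 1733.41 − 1005.41 = 728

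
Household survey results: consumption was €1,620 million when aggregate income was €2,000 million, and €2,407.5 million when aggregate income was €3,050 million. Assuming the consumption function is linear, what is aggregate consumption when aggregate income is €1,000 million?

C = 870

MPC = (2407.5 − 1620)/(3050 − 2000) = 787.5/1050 = 0.75
a = 1620 − 0.75(2000) = 1620 − 1500 = 120
C = 120 + 0.75(1000) = 120 + 750 = 870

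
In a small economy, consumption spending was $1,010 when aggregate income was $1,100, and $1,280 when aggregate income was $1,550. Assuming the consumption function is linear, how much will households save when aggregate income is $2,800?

S = 770

MPC = (1280 − 1010)/(1550 − 1100) = 270/450 = 0.6
a = 1010 − 0.6(1100) = 1010 − 660 = 350
C = 350 + 0.6(2800) = 2030
S = 2800 − 2030 = 770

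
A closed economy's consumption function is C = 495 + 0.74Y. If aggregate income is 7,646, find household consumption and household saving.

C = 6153.04; S = 1492.96

C = 495 + 0.74(7646) = 495 + 5658.04 = 6153.04
S = Y − C = 7646 − 6153.04 = 1492.96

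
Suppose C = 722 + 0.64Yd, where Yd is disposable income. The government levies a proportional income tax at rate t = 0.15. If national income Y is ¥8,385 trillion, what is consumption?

Yd = (1 − 0.15)(8385) = 0.85(8385) = 7127.25
C = 722 + 0.64(7127.25) = 722 + 4561.44 = 5283.44

C = 5283.44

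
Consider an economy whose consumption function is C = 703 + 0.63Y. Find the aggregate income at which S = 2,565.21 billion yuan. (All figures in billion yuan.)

Y = 8833

S = Y − C = -703 + 0.37Y
-703 + 0.37Y = 2565.21, so 0.37Y = 3268.21 and Y = 8833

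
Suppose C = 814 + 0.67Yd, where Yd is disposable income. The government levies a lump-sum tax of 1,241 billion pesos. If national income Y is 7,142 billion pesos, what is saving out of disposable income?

Yd = Y − T = 7142 − 1241 = 5901
C = 814 + 0.67(5901) = 814 + 3953.67 = 4767.67
S = Yd − C = 5901 − 4767.67 = 1133.33

S = 1133.33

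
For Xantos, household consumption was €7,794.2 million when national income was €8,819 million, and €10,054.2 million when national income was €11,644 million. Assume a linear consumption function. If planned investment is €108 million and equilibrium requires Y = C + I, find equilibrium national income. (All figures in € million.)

Y = 4235

MPC = (10054.2 − 7794.2)/(11644 − 8819) = 2260/2825 = 0.8
a = 7794.2 − 0.8(8819) = 739
Equilibrium: Y = 739 + 0.8Y + 108
0.2Y = 847, so Y = 847/0.2 = 4235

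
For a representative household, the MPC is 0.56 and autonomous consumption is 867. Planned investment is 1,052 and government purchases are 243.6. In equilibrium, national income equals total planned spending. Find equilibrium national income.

Y = C + I + G = 867 + 0.56Y + 1052 + 243.6
Y − 0.56Y = 2162.6
0.44Y = 2162.6, so Y = 2162.6/0.44 = 4915

Y = 4915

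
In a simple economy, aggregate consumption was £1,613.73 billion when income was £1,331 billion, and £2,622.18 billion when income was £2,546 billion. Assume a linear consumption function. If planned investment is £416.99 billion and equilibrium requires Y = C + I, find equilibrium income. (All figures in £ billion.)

Y = 5447

MPC = (2622.18 − 1613.73)/(2546 − 1331) = 1008.45/1215 = 0.83
a = 1613.73 − 0.83(1331) = 509
Equilibrium: Y = 509 + 0.83Y + 416.99
0.17Y = 925.99, so Y = 925.99/0.17 = 5447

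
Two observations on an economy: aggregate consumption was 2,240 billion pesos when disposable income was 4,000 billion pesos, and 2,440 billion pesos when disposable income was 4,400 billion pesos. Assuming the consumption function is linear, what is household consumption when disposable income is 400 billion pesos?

C = 440

MPC = (2440 − 2240)/(4400 − 4000) = 200/400 = 0.5
a = 2240 − 0.5(4000) = 2240 − 2000 = 240
C = 240 + 0.5(400) = 240 + 200 = 440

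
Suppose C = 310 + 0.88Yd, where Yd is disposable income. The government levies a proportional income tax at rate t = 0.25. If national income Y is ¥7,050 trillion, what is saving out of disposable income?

S = 324.5

Yd = (1 − 0.25)(7050) = 0.75(7050) = 5287.5
C = 310 + 0.88(5287.5) = 310 + 4653 = 4963
S = Yd − C = 5287.5 − 4963 = 324.5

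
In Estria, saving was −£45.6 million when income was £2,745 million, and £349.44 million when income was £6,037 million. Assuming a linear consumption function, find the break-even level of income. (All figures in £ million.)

MPS = ΔS/ΔY = (349.44 − (-45.6))/(6037 − 2745) = 395.04/3292 = 0.12
MPC = 1 − MPS = 0.88
From S(2745) = -45.6: −a + 0.12(2745) = -45.6, so a = 329.4 − (-45.6) = 375
Break-even (S = 0): Y = a/MPS = 375/0.12 = 3125

Y = 3125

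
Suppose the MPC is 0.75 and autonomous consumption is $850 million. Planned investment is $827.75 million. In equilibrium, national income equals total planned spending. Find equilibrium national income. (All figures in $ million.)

Y = C + I = 850 + 0.75Y + 827.75
Y − 0.75Y = 1677.75
0.25Y = 1677.75, so Y = 1677.75/0.25 = 6711

Y = 6711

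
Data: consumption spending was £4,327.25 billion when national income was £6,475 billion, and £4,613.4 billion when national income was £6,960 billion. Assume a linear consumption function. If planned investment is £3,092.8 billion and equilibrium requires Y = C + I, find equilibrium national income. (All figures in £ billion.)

Y = 8780

MPC = (4613.4 − 4327.25)/(6960 − 6475) = 286.15/485 = 0.59
a = 4327.25 − 0.59(6475) = 507
Equilibrium: Y = 507 + 0.59Y + 3092.8
0.41Y = 3599.8, so Y = 3599.8/0.41 = 8780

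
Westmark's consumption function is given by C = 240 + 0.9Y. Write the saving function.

S = -240 + 0.1Y

S = Y − C = Y − (240 + 0.9Y) = -240 + (1 − 0.9)Y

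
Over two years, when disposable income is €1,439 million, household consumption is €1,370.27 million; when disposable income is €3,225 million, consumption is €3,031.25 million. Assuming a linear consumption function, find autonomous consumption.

MPC = ΔC/ΔY = (3031.25 − 1370.27)/(3225 − 1439) = 1660.98/1786 = 0.93
a = C − MPC·Y = 1370.27 − 0.93(1439) = 1370.27 − 1338.27 = 32

a = 32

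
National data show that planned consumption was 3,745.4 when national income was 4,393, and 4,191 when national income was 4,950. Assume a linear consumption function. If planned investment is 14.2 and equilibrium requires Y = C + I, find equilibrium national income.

Y = 1226

MPC = (4191 − 3745.4)/(4950 − 4393) = 445.6/557 = 0.8
a = 3745.4 − 0.8(4393) = 231
Equilibrium: Y = 231 + 0.8Y + 14.2
0.2Y = 245.2, so Y = 245.2/0.2 = 1226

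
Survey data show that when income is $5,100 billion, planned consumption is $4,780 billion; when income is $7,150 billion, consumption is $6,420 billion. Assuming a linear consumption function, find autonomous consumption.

a = 700

MPC = ΔC/ΔY = (6420 − 4780)/(7150 − 5100) = 1640/2050 = 0.8
a = C − MPC·Y = 4780 − 0.8(5100) = 4780 − 4080 = 700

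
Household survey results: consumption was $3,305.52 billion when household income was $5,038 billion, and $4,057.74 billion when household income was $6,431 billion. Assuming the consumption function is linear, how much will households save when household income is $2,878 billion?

MPC = (4057.74 − 3305.52)/(6431 − 5038) = 752.22/1393 = 0.54
a = 3305.52 − 0.54(5038) = 3305.52 − 2720.52 = 585
C = 585 + 0.54(2878) = 2139.12
S = 2878 − 2139.12 = 738.88

S = 738.88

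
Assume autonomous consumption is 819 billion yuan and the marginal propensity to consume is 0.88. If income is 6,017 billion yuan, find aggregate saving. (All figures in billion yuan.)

C = 819 + 0.88(6017) = 819 + 5294.96 = 6113.96
S = Y − C = 6017 − 6113.96 = -96.96

S = -96.96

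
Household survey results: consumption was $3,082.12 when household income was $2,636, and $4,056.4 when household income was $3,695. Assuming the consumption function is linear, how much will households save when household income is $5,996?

MPC = (4056.4 − 3082.12)/(3695 − 2636) = 974.28/1059 = 0.92
a = 3082.12 − 0.92(2636) = 3082.12 − 2425.12 = 657
C = 657 + 0.92(5996) = 6173.32
S = 5996 − 6173.32 = -177.32

S = -177.32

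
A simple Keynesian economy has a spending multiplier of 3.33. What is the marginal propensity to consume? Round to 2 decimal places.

k = 1/(1 − MPC), so 1 − MPC = 1/k = 1/3.33 = 0.3003
MPC = 1 − 0.3003 = 0.70

MPC = 0.70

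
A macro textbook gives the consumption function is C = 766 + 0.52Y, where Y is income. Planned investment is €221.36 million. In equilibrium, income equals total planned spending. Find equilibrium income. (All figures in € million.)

Y = 2057

Y = C + I = 766 + 0.52Y + 221.36
Y − 0.52Y = 987.36
0.48Y = 987.36, so Y = 987.36/0.48 = 2057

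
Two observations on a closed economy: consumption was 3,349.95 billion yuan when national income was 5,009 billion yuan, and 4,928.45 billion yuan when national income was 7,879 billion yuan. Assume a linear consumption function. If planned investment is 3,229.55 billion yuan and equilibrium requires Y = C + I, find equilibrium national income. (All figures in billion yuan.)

MPC = (4928.45 − 3349.95)/(7879 − 5009) = 1578.5/2870 = 0.55
a = 3349.95 − 0.55(5009) = 595
Equilibrium: Y = 595 + 0.55Y + 3229.55
0.45Y = 3824.55, so Y = 3824.55/0.45 = 8499

Y = 8499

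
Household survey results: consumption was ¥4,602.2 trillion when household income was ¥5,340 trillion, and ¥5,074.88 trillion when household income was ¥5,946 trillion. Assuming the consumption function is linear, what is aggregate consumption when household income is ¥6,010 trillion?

C = 5124.8

MPC = (5074.88 − 4602.2)/(5946 − 5340) = 472.68/606 = 0.78
a = 4602.2 − 0.78(5340) = 4602.2 − 4165.2 = 437
C = 437 + 0.78(6010) = 437 + 4687.8 = 5124.8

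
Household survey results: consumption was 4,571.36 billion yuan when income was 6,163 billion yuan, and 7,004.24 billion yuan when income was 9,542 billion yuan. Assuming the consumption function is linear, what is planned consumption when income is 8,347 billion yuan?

MPC = (7004.24 − 4571.36)/(9542 − 6163) = 2432.88/3379 = 0.72
a = 4571.36 − 0.72(6163) = 4571.36 − 4437.36 = 134
C = 134 + 0.72(8347) = 134 + 6009.84 = 6143.84

C = 6143.84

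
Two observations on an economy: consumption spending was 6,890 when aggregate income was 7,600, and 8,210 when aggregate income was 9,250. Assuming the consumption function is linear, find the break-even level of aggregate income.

Y = 4050

MPC = (8210 − 6890)/(9250 − 7600) = 1320/1650 = 0.8
a = 6890 − 0.8(7600) = 6890 − 6080 = 810
Break-even: Y = a/(1−MPC) = 810/0.2 = 4050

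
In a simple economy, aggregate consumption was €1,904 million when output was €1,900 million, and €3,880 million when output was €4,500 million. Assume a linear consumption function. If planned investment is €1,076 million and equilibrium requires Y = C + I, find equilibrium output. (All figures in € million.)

MPC = (3880 − 1904)/(4500 − 1900) = 1976/2600 = 0.76
a = 1904 − 0.76(1900) = 460
Equilibrium: Y = 460 + 0.76Y + 1076
0.24Y = 1536, so Y = 1536/0.24 = 6400

Y = 6400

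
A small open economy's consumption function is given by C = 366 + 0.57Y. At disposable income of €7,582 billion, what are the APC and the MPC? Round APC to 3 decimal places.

MPC = 0.57 (the slope of the consumption function)
C = 366 + 0.57(7582) = 4687.74, so APC = 4687.74/7582 = 0.618

APC = 0.618; MPC = 0.57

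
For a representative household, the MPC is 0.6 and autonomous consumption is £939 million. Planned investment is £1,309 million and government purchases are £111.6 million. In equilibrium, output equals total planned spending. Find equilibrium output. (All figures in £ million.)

Y = 5899

Y = C + I + G = 939 + 0.6Y + 1309 + 111.6
Y − 0.6Y = 2359.6
0.4Y = 2359.6, so Y = 2359.6/0.4 = 5899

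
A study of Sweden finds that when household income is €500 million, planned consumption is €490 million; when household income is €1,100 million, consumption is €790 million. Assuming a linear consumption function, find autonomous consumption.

MPC = ΔC/ΔY = (790 − 490)/(1100 − 500) = 300/600 = 0.5
a = C − MPC·Y = 490 − 0.5(500) = 490 − 250 = 240

a = 240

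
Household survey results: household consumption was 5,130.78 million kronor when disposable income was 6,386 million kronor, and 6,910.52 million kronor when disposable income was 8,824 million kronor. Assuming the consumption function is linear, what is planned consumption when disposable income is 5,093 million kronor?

MPC = (6910.52 − 5130.78)/(8824 − 6386) = 1779.74/2438 = 0.73
a = 5130.78 − 0.73(6386) = 5130.78 − 4661.78 = 469
C = 469 + 0.73(5093) = 469 + 3717.89 = 4186.89

C = 4186.89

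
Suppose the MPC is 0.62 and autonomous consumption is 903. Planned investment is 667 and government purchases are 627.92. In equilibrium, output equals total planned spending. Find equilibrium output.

Y = C + I + G = 903 + 0.62Y + 667 + 627.92
Y − 0.62Y = 2197.92
0.38Y = 2197.92, so Y = 2197.92/0.38 = 5784

Y = 5784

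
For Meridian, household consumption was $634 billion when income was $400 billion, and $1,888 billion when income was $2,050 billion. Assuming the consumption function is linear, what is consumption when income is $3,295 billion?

MPC = (1888 − 634)/(2050 − 400) = 1254/1650 = 0.76
a = 634 − 0.76(400) = 634 − 304 = 330
C = 330 + 0.76(3295) = 330 + 2504.2 = 2834.2

C = 2834.2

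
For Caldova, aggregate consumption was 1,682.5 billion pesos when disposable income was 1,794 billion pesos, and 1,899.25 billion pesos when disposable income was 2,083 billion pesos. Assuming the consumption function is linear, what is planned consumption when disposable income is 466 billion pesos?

C = 686.5

MPC = (1899.25 − 1682.5)/(2083 − 1794) = 216.75/289 = 0.75
a = 1682.5 − 0.75(1794) = 1682.5 − 1345.5 = 337
C = 337 + 0.75(466) = 337 + 349.5 = 686.5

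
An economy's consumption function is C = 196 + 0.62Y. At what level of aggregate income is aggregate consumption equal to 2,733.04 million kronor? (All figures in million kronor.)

Y = 4092

196 + 0.62Y = 2733.04
0.62Y = 2537.04, so Y = 2537.04/0.62 = 4092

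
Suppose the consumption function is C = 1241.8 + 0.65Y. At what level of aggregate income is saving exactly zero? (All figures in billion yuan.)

Y = 3548

At break-even, C = Y: 1241.8 + 0.65Y = Y
0.35Y = 1241.8, so Y = 1241.8/0.35 = 3548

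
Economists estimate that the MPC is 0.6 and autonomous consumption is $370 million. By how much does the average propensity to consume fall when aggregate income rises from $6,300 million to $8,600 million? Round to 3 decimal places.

ΔAPC = 0.016

At Y = 6300: C = 370 + 0.6(6300) = 4150, APC = 4150/6300 = 0.6587
At Y = 8600: C = 5530, APC = 5530/8600 = 0.6430
Fall in APC = 0.6587 − 0.6430 = 0.0157 ≈ 0.016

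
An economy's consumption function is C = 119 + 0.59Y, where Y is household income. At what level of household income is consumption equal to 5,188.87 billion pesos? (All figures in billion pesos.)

Y = 8593

119 + 0.59Y = 5188.87
0.59Y = 5069.87, so Y = 5069.87/0.59 = 8593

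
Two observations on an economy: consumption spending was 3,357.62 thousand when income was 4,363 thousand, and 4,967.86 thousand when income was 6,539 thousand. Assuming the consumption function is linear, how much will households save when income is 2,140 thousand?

MPC = (4967.86 − 3357.62)/(6539 − 4363) = 1610.24/2176 = 0.74
a = 3357.62 − 0.74(4363) = 3357.62 − 3228.62 = 129
C = 129 + 0.74(2140) = 1712.6
S = 2140 − 1712.6 = 427.4

S = 427.4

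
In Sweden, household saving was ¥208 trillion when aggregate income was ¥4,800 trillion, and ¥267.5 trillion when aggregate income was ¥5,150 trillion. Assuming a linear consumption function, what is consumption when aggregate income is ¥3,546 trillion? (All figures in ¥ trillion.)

MPS = ΔS/ΔY = (267.5 − 208)/(5150 − 4800) = 59.5/350 = 0.17
MPC = 1 − MPS = 0.83
Autonomous saving = 208 − 0.17(4800) = -608, so a = 608
C = 608 + 0.83(3546) = 608 + 2943.18 = 3551.18

C = 3551.18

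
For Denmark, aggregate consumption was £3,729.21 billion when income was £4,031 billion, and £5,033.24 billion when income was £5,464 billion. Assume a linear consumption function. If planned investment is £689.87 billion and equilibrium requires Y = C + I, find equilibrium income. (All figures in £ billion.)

Y = 8343

MPC = (5033.24 − 3729.21)/(5464 − 4031) = 1304.03/1433 = 0.91
a = 3729.21 − 0.91(4031) = 61
Equilibrium: Y = 61 + 0.91Y + 689.87
0.09Y = 750.87, so Y = 750.87/0.09 = 8343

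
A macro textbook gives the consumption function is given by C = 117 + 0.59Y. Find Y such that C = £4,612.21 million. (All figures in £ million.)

Y = 7619

117 + 0.59Y = 4612.21
0.59Y = 4495.21, so Y = 4495.21/0.59 = 7619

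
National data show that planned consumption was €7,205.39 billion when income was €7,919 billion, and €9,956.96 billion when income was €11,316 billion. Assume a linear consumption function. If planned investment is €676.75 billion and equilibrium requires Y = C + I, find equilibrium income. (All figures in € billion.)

Y = 7725

MPC = (9956.96 − 7205.39)/(11316 − 7919) = 2751.57/3397 = 0.81
a = 7205.39 − 0.81(7919) = 791
Equilibrium: Y = 791 + 0.81Y + 676.75
0.19Y = 1467.75, so Y = 1467.75/0.19 = 7725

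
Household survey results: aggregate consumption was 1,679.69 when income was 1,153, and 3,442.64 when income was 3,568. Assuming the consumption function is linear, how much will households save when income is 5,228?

S = 573.56

MPC = (3442.64 − 1679.69)/(3568 − 1153) = 1762.95/2415 = 0.73
a = 1679.69 − 0.73(1153) = 1679.69 − 841.69 = 838
C = 838 + 0.73(5228) = 4654.44
S = 5228 − 4654.44 = 573.56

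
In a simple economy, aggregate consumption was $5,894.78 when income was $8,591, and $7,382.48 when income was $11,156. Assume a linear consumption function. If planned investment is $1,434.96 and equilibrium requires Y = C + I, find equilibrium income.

Y = 5588

MPC = (7382.48 − 5894.78)/(11156 − 8591) = 1487.7/2565 = 0.58
a = 5894.78 − 0.58(8591) = 912
Equilibrium: Y = 912 + 0.58Y + 1434.96
0.42Y = 2346.96, so Y = 2346.96/0.42 = 5588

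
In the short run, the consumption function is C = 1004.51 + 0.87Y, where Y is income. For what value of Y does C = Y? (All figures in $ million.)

At break-even, C = Y: 1004.51 + 0.87Y = Y
0.13Y = 1004.51, so Y = 1004.51/0.13 = 7727

Y = 7727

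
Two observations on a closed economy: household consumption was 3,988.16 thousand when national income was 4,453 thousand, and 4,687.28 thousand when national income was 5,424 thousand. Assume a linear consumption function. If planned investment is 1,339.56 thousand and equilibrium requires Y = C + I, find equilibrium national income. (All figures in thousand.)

Y = 7577

MPC = (4687.28 − 3988.16)/(5424 − 4453) = 699.12/971 = 0.72
a = 3988.16 − 0.72(4453) = 782
Equilibrium: Y = 782 + 0.72Y + 1339.56
0.28Y = 2121.56, so Y = 2121.56/0.28 = 7577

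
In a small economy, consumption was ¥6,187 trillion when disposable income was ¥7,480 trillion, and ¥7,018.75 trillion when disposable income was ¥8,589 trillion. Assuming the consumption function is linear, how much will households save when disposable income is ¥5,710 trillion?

S = 850.5

MPC = (7018.75 − 6187)/(8589 − 7480) = 831.75/1109 = 0.75
a = 6187 − 0.75(7480) = 6187 − 5610 = 577
C = 577 + 0.75(5710) = 4859.5
S = 5710 − 4859.5 = 850.5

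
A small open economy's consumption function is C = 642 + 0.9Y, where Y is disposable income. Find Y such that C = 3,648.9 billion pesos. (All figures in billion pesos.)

642 + 0.9Y = 3648.9
0.9Y = 3006.9, so Y = 3006.9/0.9 = 3341

Y = 3341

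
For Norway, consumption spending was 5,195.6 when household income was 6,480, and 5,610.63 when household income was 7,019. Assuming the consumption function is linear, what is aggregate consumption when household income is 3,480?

MPC = (5610.63 − 5195.6)/(7019 − 6480) = 415.03/539 = 0.77
a = 5195.6 − 0.77(6480) = 5195.6 − 4989.6 = 206
C = 206 + 0.77(3480) = 206 + 2679.6 = 2885.6

C = 2885.6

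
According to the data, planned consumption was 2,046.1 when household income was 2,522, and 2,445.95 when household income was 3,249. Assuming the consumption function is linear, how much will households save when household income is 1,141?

S = -145.55

MPC = (2445.95 − 2046.1)/(3249 − 2522) = 399.85/727 = 0.55
a = 2046.1 − 0.55(2522) = 2046.1 − 1387.1 = 659
C = 659 + 0.55(1141) = 1286.55
S = 1141 − 1286.55 = -145.55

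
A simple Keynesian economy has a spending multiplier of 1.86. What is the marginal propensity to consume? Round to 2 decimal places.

MPC = 0.46

k = 1/(1 − MPC), so 1 − MPC = 1/k = 1/1.86 = 0.5376
MPC = 1 − 0.5376 = 0.46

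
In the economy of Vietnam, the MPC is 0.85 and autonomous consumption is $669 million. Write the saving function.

S = -669 + 0.15Y

S = Y − C = Y − (669 + 0.85Y) = -669 + (1 − 0.85)Y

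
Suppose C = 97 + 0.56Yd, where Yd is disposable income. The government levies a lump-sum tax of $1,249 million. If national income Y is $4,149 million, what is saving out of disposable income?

Yd = Y − T = 4149 − 1249 = 2900
C = 97 + 0.56(2900) = 97 + 1624 = 1721
S = Yd − C = 2900 − 1721 = 1179

S = 1179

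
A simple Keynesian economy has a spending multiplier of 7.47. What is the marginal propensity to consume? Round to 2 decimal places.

MPC = 0.87

k = 1/(1 − MPC), so 1 − MPC = 1/k = 1/7.47 = 0.1339
MPC = 1 − 0.1339 = 0.87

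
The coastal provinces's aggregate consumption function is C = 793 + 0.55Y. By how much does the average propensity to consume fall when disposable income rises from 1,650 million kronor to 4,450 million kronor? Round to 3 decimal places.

At Y = 1650: C = 793 + 0.55(1650) = 1700.5, APC = 1700.5/1650 = 1.0306
At Y = 4450: C = 3240.5, APC = 3240.5/4450 = 0.7282
Fall in APC = 1.0306 − 0.7282 = 0.3024 ≈ 0.302

ΔAPC = 0.302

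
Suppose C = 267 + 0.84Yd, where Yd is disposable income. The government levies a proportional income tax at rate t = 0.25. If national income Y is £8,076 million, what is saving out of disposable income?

S = 702.12

Yd = (1 − 0.25)(8076) = 0.75(8076) = 6057
C = 267 + 0.84(6057) = 267 + 5087.88 = 5354.88
S = Yd − C = 6057 − 5354.88 = 702.12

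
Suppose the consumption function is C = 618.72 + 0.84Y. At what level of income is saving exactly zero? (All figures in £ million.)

At break-even, C = Y: 618.72 + 0.84Y = Y
0.16Y = 618.72, so Y = 618.72/0.16 = 3867

Y = 3867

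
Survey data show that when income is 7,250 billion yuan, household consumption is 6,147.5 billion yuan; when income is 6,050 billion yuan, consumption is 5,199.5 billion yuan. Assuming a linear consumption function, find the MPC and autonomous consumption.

MPC = 0.79; a = 420

MPC = ΔC/ΔY = (6147.5 − 5199.5)/(7250 − 6050) = 948/1200 = 0.79
a = C − MPC·Y = 5199.5 − 0.79(6050) = 5199.5 − 4779.5 = 420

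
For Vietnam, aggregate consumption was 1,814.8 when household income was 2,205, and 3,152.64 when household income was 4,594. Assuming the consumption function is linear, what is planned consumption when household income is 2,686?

C = 2084.16

MPC = (3152.64 − 1814.8)/(4594 − 2205) = 1337.84/2389 = 0.56
a = 1814.8 − 0.56(2205) = 1814.8 − 1234.8 = 580
C = 580 + 0.56(2686) = 580 + 1504.16 = 2084.16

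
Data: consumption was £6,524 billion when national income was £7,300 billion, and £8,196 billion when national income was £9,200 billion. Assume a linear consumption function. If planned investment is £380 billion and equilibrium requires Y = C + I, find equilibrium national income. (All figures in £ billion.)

MPC = (8196 − 6524)/(9200 − 7300) = 1672/1900 = 0.88
a = 6524 − 0.88(7300) = 100
Equilibrium: Y = 100 + 0.88Y + 380
0.12Y = 480, so Y = 480/0.12 = 4000

Y = 4000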